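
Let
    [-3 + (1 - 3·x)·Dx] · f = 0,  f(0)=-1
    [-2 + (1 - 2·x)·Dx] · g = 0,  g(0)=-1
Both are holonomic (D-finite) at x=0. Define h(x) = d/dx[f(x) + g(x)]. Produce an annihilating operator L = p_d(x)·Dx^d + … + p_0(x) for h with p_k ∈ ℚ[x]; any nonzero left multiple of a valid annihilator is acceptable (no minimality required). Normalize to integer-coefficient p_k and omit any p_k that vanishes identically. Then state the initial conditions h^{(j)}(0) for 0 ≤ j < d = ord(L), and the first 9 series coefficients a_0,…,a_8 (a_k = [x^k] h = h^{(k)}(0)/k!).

f: a_k = -1, -3, -9, -27, -81, -243, -729, -2187, -6561, …
g: a_k = -1, -2, -4, -8, -16, -32, -64, -128, -256, …
f+g: L₀ = lclm(L_f,L_g), ord ≤ 1+1.
h=h₀': d/dx-closure on L₀ ⇒ L.
L = 36 + (-15 + 36·x)·Dx + (1 - 5·x + 6·x^2)·Dx^2  (order 2).
h: a_k = -5, -26, -105, -388, -1375, -4758, -16205, -54536, -181755, …
ICs: h(0) = -5, h′(0) = -26.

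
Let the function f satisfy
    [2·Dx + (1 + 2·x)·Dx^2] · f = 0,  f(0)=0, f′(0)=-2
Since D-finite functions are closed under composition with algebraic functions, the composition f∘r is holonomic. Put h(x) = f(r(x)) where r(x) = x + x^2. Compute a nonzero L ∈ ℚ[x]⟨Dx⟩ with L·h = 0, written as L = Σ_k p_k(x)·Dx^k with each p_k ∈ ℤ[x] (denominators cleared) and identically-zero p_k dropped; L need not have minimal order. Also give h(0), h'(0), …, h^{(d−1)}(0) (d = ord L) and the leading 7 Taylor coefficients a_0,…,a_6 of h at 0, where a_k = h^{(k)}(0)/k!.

f: a_k = 0, -2, 2, -8/3, 4, -32/5, 32/3, …
L₀ from L_f via x↦r, Dx↦r'^{-1}Dx.
L = (4·x + 4·x^2)·Dx + (1 + 4·x + 6·x^2 + 4·x^3)·Dx^2  (order 2).
h: a_k = 0, -2, 0, 4/3, -2, 8/5, 0, …
ICs: h(0) = 0, h′(0) = -2.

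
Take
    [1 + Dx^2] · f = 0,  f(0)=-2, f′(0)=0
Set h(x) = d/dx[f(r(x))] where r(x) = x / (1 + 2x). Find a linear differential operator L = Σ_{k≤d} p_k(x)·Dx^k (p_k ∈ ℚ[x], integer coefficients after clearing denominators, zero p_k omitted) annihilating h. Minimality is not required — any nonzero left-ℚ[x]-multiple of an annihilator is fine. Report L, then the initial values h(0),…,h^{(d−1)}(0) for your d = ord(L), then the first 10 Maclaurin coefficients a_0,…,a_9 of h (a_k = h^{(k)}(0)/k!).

L = (25 + 96·x + 96·x^2) + (12 + 72·x + 144·x^2 + 96·x^3)·Dx + (1 + 8·x + 24·x^2 + 32·x^3 + 16·x^4)·Dx^2  (order 2).
h: a_k = 0, 2, -12, 143/3, -470/3, 27601/60, -12509/10, 8095583/2520, -1103647/140, 3377674081/181440, …
ICs: h(0) = 0, h′(0) = 2.

f: a_k = -2, 0, 1, 0, -1/12, 0, 1/360, 0, -1/20160, 0, …
L₀ from L_f via x↦r, Dx↦r'^{-1}Dx.
Differentiate: ansatz ord ≤ ord L₀ ⇒ L.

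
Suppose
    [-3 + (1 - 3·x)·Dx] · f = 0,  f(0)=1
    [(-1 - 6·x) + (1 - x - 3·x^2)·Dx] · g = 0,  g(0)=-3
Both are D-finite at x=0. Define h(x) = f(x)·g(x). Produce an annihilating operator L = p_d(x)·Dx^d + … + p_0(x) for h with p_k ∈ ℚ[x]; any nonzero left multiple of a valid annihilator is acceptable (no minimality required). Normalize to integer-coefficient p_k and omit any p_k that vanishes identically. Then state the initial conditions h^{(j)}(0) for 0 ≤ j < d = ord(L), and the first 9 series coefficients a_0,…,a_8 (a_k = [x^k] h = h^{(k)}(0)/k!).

f: a_k = 1, 3, 9, 27, 81, 243, 729, 2187, 6561, …
g: a_k = -3, -3, -12, -21, -57, -120, -291, -651, -1524, …
h₀=f·g: eliminate ⇒ L₀, order ≤ 1·1.
L = (-4 + 27·x^2) + (1 - 4·x + 9·x^3)·Dx  (order 1).
h: a_k = -3, -12, -48, -165, -552, -1776, -5619, -17508, -54048, …
ICs: h(0) = -3.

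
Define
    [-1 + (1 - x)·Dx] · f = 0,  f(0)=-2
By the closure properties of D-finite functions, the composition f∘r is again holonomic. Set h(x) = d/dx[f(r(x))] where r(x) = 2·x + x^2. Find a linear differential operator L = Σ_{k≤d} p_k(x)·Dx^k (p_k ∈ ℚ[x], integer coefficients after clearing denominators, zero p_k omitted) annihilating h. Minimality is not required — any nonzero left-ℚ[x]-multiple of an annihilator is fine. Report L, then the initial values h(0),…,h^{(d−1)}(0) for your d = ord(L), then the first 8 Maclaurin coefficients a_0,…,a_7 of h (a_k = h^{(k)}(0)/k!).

f: a_k = -2, -2, -2, -2, -2, -2, -2, -2, …
Substitute x→r, Dx→(1/r')Dx; clear ⇒ L₀.
Derive L from L₀ (diff closure).
L = (5 + 6·x + 3·x^2) + (-1 + x + 3·x^2 + x^3)·Dx  (order 1).
h: a_k = -4, -20, -72, -232, -700, -2028, -5712, -15760, …
ICs: h(0) = -4.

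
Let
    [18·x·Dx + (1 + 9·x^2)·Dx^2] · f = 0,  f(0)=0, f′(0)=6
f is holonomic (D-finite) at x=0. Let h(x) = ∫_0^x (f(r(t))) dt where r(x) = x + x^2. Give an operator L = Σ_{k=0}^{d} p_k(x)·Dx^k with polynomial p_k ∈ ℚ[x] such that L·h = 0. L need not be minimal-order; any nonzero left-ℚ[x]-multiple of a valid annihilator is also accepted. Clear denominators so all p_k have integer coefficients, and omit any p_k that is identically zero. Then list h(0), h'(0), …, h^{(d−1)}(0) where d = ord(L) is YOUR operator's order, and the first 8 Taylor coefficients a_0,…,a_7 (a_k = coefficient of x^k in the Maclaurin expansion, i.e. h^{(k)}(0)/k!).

f: a_k = 0, 6, 0, -18, 0, 486/5, 0, -4374/7, …
Change of var in L_f (x↦r) gives L₀.
h=∫₀ˣh₀: take L = L₀·Dx.
L = (-2 + 18·x + 72·x^2 + 108·x^3 + 54·x^4)·Dx^2 + (1 + 2·x + 9·x^2 + 36·x^3 + 45·x^4 + 18·x^5)·Dx^3  (order 3).
h: a_k = 0, 0, 3, 2, -9/2, -54/5, 36/5, 468/7, …
ICs: h(0) = 0, h′(0) = 0, h′′(0) = 6.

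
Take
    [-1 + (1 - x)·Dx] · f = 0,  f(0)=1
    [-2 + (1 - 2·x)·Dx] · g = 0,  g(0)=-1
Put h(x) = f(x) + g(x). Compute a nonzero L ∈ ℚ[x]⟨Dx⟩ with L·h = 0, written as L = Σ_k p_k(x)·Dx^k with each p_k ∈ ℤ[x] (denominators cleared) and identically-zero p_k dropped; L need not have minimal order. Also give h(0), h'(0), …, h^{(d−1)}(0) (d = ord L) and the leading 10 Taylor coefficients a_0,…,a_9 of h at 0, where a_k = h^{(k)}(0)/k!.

f: a_k = 1, 1, 1, 1, 1, 1, 1, 1, 1, 1, …
g: a_k = -1, -2, -4, -8, -16, -32, -64, -128, -256, -512, …
L₀ := lclm(L_f,L_g); ord L₀ ≤ 1+1.
L = -4 + (6 - 8·x)·Dx + (-1 + 3·x - 2·x^2)·Dx^2  (order 2).
h: a_k = 0, -1, -3, -7, -15, -31, -63, -127, -255, -511, …
ICs: h(0) = 0, h′(0) = -1.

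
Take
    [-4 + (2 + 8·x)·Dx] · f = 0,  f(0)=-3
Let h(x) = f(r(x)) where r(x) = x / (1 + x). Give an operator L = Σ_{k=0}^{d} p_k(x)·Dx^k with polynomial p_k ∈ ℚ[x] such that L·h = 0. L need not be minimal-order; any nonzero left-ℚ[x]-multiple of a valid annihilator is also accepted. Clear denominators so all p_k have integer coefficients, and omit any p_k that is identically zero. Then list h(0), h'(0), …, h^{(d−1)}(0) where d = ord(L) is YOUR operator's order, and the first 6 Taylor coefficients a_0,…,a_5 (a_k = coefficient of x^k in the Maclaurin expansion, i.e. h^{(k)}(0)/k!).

L = -2 + (1 + 6·x + 5·x^2)·Dx  (order 1).
h: a_k = -3, -6, 12, -30, 90, -306, …
ICs: h(0) = -3.

f: a_k = -3, -6, 6, -12, 30, -84, …
h₀=f(r): pull back L_f along r ⇒ L₀.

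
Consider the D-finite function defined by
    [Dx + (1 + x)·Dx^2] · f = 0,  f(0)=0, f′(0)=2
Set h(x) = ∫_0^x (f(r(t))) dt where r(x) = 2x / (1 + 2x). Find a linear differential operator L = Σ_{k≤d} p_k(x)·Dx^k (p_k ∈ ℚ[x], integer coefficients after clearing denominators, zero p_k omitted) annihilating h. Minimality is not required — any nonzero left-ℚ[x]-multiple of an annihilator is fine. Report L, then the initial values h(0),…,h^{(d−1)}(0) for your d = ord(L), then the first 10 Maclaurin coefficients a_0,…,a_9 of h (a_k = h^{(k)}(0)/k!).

f: a_k = 0, 2, -1, 2/3, -1/2, 2/5, -1/3, 2/7, -1/4, 2/9, …
Change of var in L_f (x↦r) gives L₀.
∫: right-multiply L₀ by Dx.
L = (6 + 16·x)·Dx^2 + (1 + 6·x + 8·x^2)·Dx^3  (order 3).
h: a_k = 0, 0, 2, -4, 28/3, -24, 992/15, -192, 4064/7, -5440/3, …
ICs: h(0) = 0, h′(0) = 0, h′′(0) = 4.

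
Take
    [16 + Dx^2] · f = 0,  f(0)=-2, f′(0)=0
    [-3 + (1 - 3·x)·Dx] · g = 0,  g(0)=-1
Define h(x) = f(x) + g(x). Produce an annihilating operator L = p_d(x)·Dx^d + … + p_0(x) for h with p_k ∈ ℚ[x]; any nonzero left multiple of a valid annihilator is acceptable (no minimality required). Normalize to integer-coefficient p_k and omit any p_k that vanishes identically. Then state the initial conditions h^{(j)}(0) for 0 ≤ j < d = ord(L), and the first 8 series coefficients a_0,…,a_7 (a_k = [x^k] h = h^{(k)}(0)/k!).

f: a_k = -2, 0, 16, 0, -64/3, 0, 512/45, 0, …
g: a_k = -1, -3, -9, -27, -81, -243, -729, -2187, …
Weyl lclm of L_f,L_g ⇒ L₀ (ord ≤ 3).
L = (-1680 + 2304·x - 3456·x^2) + (272 - 1584·x + 3456·x^2 - 3456·x^3)·Dx + (-105 + 144·x - 216·x^2)·Dx^2 + (17 - 99·x + 216·x^2 - 216·x^3)·Dx^3  (order 3).
h: a_k = -3, -3, 7, -27, -307/3, -243, -32293/45, -2187, …
ICs: h(0) = -3, h′(0) = -3, h′′(0) = 14.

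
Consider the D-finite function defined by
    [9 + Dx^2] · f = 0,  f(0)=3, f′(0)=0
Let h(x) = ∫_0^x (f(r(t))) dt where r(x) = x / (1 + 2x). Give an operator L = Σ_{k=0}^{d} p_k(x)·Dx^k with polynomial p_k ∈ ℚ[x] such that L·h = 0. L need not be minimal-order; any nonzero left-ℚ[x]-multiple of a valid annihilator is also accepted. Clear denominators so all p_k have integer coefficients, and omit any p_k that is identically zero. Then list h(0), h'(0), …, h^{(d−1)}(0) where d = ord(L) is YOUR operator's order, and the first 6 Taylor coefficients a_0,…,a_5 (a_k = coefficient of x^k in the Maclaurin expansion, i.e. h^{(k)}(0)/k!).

L = 9·Dx + (4 + 24·x + 48·x^2 + 32·x^3)·Dx^2 + (1 + 8·x + 24·x^2 + 32·x^3 + 16·x^4)·Dx^3  (order 3).
h: a_k = 0, 3, 0, -9/2, 27/2, -243/8, …
ICs: h(0) = 0, h′(0) = 3, h′′(0) = 0.

f: a_k = 3, 0, -27/2, 0, 81/8, 0, …
h₀=f(r): pull back L_f along r ⇒ L₀.
h=∫h₀ ⇒ L = L₀·Dx.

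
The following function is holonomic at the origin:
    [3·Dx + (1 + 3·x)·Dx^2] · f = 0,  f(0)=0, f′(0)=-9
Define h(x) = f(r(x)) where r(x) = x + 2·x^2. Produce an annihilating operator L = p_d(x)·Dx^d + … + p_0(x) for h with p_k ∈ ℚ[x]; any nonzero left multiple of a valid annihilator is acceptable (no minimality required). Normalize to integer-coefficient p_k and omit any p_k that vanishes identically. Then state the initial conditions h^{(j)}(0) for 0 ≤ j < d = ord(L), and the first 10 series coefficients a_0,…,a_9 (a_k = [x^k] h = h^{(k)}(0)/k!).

f: a_k = 0, -9, 27/2, -27, 243/4, -729/5, 729/2, -6561/7, 19683/8, -6561, …
L₀ from L_f via x↦r, Dx↦r'^{-1}Dx.
L = (-1 + 12·x + 24·x^2)·Dx + (1 + 7·x + 18·x^2 + 24·x^3)·Dx^2  (order 2).
h: a_k = 0, -9, -9/2, 27, -189/4, 81/5, 297/2, -3159/7, 4131/8, 729, …
ICs: h(0) = 0, h′(0) = -9.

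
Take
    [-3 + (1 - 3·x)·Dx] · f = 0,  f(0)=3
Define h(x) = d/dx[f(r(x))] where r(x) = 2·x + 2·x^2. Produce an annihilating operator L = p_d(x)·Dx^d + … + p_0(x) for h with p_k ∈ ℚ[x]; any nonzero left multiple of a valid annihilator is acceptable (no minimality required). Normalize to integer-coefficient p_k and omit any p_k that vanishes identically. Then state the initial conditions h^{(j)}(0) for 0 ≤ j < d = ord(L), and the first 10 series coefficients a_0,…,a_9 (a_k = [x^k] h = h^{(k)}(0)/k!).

f: a_k = 3, 9, 27, 81, 243, 729, 2187, 6561, 19683, 59049, …
h₀=f(r): pull back L_f along r ⇒ L₀.
Differentiate: ansatz ord ≤ ord L₀ ⇒ L.
L = (14 + 36·x + 36·x^2) + (-1 + 4·x + 18·x^2 + 12·x^3)·Dx  (order 1).
h: a_k = 18, 252, 2592, 23760, 204120, 1683504, 13499136, 106033536, 819862560, 6261001920, …
ICs: h(0) = 18.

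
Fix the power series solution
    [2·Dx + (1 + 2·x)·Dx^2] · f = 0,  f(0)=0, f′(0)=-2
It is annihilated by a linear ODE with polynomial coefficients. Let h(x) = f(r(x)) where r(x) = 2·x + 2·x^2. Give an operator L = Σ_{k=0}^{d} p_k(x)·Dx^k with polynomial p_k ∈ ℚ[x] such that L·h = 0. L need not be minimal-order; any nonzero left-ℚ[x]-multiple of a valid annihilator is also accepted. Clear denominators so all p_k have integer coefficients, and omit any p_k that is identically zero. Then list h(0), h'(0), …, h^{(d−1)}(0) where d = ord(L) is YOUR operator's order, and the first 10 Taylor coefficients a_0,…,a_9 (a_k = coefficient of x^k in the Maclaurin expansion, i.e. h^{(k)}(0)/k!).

f: a_k = 0, -2, 2, -8/3, 4, -32/5, 32/3, -128/7, 32, -512/9, …
L₀ from L_f via x↦r, Dx↦r'^{-1}Dx.
L = 2·Dx + (1 + 2·x)·Dx^2  (order 2).
h: a_k = 0, -4, 4, -16/3, 8, -64/5, 64/3, -256/7, 64, -1024/9, …
ICs: h(0) = 0, h′(0) = -4.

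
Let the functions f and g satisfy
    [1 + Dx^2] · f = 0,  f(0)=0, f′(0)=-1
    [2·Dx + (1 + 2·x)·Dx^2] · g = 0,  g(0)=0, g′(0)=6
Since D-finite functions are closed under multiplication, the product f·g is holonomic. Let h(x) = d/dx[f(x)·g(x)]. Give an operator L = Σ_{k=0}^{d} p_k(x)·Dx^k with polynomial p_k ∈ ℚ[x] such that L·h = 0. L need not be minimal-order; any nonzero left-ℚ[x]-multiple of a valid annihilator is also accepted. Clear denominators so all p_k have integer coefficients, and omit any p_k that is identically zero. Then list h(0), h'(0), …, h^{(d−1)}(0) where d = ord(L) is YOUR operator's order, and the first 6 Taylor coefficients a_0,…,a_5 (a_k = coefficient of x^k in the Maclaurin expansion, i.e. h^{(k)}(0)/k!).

f: a_k = 0, -1, 0, 1/6, 0, -1/120, …
g: a_k = 0, 6, -6, 8, -12, 96/5, …
L₀ := L_f ⊗_s L_g (sym. prod.), ord ≤ 4.
h=h₀': d/dx-closure on L₀ ⇒ L.
L = (-52 - 31·x - 87·x^2 - 96·x^3 - 8·x^4 + 48·x^5 + 16·x^6) + (-33 - 98·x - 80·x^2 + 80·x^4 + 32·x^5)·Dx + (-55 - 46·x - 110·x^2 - 96·x^3 + 32·x^4 + 96·x^5 + 32·x^6)·Dx^2 + (-33 - 98·x - 80·x^2 + 80·x^4 + 32·x^5)·Dx^3 + (-3 - 15·x - 23·x^2 + 40·x^4 + 48·x^5 + 16·x^6)·Dx^4  (order 4).
h: a_k = 0, -12, 18, -28, 55, -215/2, …
ICs: h(0) = 0, h′(0) = -12, h′′(0) = 36, h′′′(0) = -168.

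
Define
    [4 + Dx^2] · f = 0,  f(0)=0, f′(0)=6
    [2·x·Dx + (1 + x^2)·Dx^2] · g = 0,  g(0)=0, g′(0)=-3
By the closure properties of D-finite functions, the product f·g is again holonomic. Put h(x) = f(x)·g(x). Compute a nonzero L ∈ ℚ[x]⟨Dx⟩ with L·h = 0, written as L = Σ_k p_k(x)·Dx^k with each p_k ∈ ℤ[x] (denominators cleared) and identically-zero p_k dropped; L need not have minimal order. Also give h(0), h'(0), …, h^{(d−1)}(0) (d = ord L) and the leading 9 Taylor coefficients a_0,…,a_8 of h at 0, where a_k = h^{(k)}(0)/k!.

f: a_k = 0, 6, 0, -4, 0, 4/5, 0, -8/105, 0, …
g: a_k = 0, -3, 0, 1, 0, -3/5, 0, 3/7, 0, …
f·g: L₀ = L_f ⊗_s L_g, ord ≤ 2·2.
L = (160 + 464·x^2 + 464·x^4 + 256·x^6 + 64·x^8) + (96·x + 224·x^3 + 192·x^5 + 64·x^7)·Dx + (60 + 188·x^2 + 216·x^4 + 128·x^6 + 32·x^8)·Dx^2 + (24·x + 56·x^3 + 48·x^5 + 16·x^7)·Dx^3 + (5 + 18·x^2 + 25·x^4 + 16·x^6 + 4·x^8)·Dx^4  (order 4).
h: a_k = 0, 0, -18, 0, 18, 0, -10, 0, 6, …
ICs: h(0) = 0, h′(0) = 0, h′′(0) = -36, h′′′(0) = 0.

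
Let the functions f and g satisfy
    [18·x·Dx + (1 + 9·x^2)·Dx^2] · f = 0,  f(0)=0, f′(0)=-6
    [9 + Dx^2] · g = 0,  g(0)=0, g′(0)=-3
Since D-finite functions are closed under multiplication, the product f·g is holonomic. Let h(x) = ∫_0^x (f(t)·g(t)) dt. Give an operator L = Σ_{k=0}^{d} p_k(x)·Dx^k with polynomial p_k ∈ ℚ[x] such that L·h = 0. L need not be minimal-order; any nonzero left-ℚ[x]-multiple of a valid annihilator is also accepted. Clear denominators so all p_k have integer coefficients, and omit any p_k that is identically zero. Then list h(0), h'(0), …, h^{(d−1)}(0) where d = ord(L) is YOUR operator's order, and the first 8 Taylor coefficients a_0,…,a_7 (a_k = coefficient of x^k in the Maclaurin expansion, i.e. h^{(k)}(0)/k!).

L = (810 + 18954·x^2 + 72171·x^4 + 236196·x^6 + 531441·x^8)·Dx + (972·x + 14580·x^3 + 78732·x^5 + 236196·x^7)·Dx^2 + (108 + 2592·x^2 + 13122·x^4 + 52488·x^6 + 118098·x^8)·Dx^3 + (108·x + 1620·x^3 + 8748·x^5 + 26244·x^7)·Dx^4 + (2 + 54·x^2 + 567·x^4 + 2916·x^6 + 6561·x^8)·Dx^5  (order 5).
h: a_k = 0, 0, 0, 6, 0, -81/5, 0, 1539/28, …
ICs: h(0) = 0, h′(0) = 0, h′′(0) = 0, h′′′(0) = 36, h′′′′(0) = 0.

f: a_k = 0, -6, 0, 18, 0, -486/5, 0, 4374/7, …
g: a_k = 0, -3, 0, 9/2, 0, -81/40, 0, 243/560, …
Product ⇒ symmetric product L₀, ord ≤ 4.
∫: right-multiply L₀ by Dx.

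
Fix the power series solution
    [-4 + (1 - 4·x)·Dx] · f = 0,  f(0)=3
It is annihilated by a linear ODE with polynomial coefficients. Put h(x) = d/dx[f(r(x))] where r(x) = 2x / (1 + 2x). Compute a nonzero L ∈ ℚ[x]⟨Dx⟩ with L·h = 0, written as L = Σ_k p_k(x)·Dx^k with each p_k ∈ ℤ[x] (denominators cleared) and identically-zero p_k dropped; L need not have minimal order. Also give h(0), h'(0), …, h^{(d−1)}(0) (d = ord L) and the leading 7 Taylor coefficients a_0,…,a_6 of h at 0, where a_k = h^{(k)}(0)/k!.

L = 12 + (-1 + 6·x)·Dx  (order 1).
h: a_k = 24, 288, 2592, 20736, 155520, 1119744, 7838208, …
ICs: h(0) = 24.

f: a_k = 3, 12, 48, 192, 768, 3072, 12288, …
Change of var in L_f (x↦r) gives L₀.
h=h₀': d/dx-closure on L₀ ⇒ L.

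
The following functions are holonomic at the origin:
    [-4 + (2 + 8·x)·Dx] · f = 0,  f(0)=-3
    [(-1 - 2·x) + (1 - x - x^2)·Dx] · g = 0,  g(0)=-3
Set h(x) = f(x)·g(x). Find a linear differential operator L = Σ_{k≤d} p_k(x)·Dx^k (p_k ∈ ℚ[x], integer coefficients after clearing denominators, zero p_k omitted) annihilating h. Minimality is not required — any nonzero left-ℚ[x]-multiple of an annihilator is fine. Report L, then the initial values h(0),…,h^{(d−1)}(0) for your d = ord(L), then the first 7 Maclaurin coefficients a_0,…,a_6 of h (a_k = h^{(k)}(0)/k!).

L = (3 + 4·x + 6·x^2) + (-1 - 3·x + 5·x^2 + 4·x^3)·Dx  (order 1).
h: a_k = 9, 27, 18, 81, 9, 342, -405, …
ICs: h(0) = 9.

f: a_k = -3, -6, 6, -12, 30, -84, 252, …
g: a_k = -3, -3, -6, -9, -15, -24, -39, …
L₀ := L_f ⊗_s L_g (sym. prod.), ord ≤ 1.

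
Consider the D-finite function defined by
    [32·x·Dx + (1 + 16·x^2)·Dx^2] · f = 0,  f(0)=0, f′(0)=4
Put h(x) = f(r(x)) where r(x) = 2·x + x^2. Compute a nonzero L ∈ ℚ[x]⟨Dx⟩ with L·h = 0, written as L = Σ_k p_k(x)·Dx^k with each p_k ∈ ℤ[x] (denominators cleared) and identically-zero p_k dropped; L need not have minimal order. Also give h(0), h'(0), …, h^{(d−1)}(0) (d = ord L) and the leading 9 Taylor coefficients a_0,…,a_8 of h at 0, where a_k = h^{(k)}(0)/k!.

L = (-1 + 128·x + 256·x^2 + 192·x^3 + 48·x^4)·Dx + (1 + x + 64·x^2 + 128·x^3 + 80·x^4 + 16·x^5)·Dx^2  (order 2).
h: a_k = 0, 8, 4, -512/3, -256, 32128/5, 49088/3, -1982464/7, -1040384, …
ICs: h(0) = 0, h′(0) = 8.

f: a_k = 0, 4, 0, -64/3, 0, 1024/5, 0, -16384/7, 0, …
L₀ from L_f via x↦r, Dx↦r'^{-1}Dx.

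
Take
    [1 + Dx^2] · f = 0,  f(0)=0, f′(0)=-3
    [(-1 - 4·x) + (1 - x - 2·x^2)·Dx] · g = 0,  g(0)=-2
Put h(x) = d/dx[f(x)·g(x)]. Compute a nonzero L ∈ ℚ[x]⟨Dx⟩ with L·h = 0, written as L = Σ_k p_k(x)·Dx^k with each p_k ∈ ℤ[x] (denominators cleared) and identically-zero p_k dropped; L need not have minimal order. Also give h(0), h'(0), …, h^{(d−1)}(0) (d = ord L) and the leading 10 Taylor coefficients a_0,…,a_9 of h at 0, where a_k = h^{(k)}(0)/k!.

L = (31 - 2·x - 3·x^2 + 4·x^3 + 4·x^4) + (10 + 42·x + 12·x^2 + 16·x^3)·Dx + (-3 + 2·x + 5·x^2 + 4·x^3 + 4·x^4)·Dx^2  (order 2).
h: a_k = 6, 12, 51, 116, 1261/4, 7263/10, 41521/24, 410969/105, 59484889/6720, 118664425/6048, …
ICs: h(0) = 6, h′(0) = 12.

f: a_k = 0, -3, 0, 1/2, 0, -1/40, 0, 1/1680, 0, -1/120960, …
g: a_k = -2, -2, -6, -10, -22, -42, -86, -170, -342, -682, …
h₀=f·g: eliminate ⇒ L₀, order ≤ 2·1.
Derive L from L₀ (diff closure).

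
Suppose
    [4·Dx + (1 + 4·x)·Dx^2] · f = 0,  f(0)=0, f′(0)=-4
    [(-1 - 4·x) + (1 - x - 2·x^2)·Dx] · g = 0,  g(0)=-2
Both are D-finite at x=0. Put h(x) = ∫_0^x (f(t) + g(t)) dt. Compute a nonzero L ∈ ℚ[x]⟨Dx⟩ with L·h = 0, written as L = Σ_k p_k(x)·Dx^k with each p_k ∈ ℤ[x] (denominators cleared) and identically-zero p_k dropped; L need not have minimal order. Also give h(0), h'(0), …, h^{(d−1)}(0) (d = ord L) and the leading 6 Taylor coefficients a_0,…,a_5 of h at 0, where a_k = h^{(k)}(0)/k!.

f: a_k = 0, -4, 8, -64/3, 64, -1024/5, …
g: a_k = -2, -2, -6, -10, -22, -42, …
h₀=f+g: left-lcm gives L₀, ord ≤ 3.
h=∫h₀ ⇒ L = L₀·Dx.
L = (-156 - 624·x - 1440·x^2 - 768·x^3 - 768·x^4)·Dx^2 + (1 - 160·x - 1064·x^2 - 1952·x^3 - 1600·x^4 - 1280·x^5)·Dx^3 + (5 + 39·x + 66·x^2 - 80·x^3 - 240·x^4 - 384·x^5 - 256·x^6)·Dx^4  (order 4).
h: a_k = 0, -2, -3, 2/3, -47/6, 42/5, …
ICs: h(0) = 0, h′(0) = -2, h′′(0) = -6, h′′′(0) = 4.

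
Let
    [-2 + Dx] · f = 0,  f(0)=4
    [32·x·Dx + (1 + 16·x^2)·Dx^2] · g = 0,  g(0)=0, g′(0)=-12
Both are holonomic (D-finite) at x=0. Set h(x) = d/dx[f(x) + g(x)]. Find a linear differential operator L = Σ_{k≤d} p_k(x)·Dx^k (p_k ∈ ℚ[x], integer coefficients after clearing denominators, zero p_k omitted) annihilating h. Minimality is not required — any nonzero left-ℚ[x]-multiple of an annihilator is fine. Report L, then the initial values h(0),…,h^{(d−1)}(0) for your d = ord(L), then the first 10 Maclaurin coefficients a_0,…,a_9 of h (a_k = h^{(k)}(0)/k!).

L = (32 - 64·x - 1536·x^2 - 1024·x^3) + (-18 + 704·x^2 - 512·x^4)·Dx + (1 + 16·x + 32·x^2 + 256·x^3 + 256·x^4)·Dx^2  (order 2).
h: a_k = -4, 16, 208, 32/3, -9200/3, 32/15, 2211872/45, 64/315, -247726064/315, 32/2835, …
ICs: h(0) = -4, h′(0) = 16.

f: a_k = 4, 8, 8, 16/3, 8/3, 16/15, 16/45, 32/315, 8/315, 16/2835, …
g: a_k = 0, -12, 0, 64, 0, -3072/5, 0, 49152/7, 0, -262144/3, …
f+g: L₀ = lclm(L_f,L_g), ord ≤ 1+2.
Differentiate: ansatz ord ≤ ord L₀ ⇒ L.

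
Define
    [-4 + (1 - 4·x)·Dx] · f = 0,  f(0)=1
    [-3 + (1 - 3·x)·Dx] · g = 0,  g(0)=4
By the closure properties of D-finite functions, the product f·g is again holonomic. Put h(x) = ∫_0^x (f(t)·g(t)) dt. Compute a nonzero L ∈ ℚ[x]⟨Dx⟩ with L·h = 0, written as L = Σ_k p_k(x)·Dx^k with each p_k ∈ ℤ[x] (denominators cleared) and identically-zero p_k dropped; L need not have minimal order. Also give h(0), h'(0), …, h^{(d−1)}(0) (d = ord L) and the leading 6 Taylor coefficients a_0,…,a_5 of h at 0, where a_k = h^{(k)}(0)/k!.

L = (-7 + 24·x)·Dx + (1 - 7·x + 12·x^2)·Dx^2  (order 2).
h: a_k = 0, 4, 14, 148/3, 175, 3124/5, …
ICs: h(0) = 0, h′(0) = 4.

f: a_k = 1, 4, 16, 64, 256, 1024, …
g: a_k = 4, 12, 36, 108, 324, 972, …
h₀=f·g: eliminate ⇒ L₀, order ≤ 1·1.
∫: right-multiply L₀ by Dx.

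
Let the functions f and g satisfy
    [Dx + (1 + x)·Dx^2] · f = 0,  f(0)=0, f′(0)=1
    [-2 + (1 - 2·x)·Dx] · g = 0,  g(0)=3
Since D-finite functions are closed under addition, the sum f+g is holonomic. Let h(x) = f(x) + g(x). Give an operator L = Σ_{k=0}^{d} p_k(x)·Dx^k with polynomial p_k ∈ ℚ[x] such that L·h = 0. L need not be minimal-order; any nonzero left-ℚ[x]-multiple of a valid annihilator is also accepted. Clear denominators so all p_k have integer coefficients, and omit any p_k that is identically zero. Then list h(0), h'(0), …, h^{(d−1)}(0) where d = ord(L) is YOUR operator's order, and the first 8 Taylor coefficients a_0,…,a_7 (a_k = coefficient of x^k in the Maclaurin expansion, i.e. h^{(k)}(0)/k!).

L = (-32 - 8·x)·Dx + (-22 - 56·x - 16·x^2)·Dx^2 + (5 - 3·x - 12·x^2 - 4·x^3)·Dx^3  (order 3).
h: a_k = 3, 7, 23/2, 73/3, 191/4, 481/5, 1151/6, 2689/7, …
ICs: h(0) = 3, h′(0) = 7, h′′(0) = 23.

f: a_k = 0, 1, -1/2, 1/3, -1/4, 1/5, -1/6, 1/7, …
g: a_k = 3, 6, 12, 24, 48, 96, 192, 384, …
L₀ := lclm(L_f,L_g); ord L₀ ≤ 2+1.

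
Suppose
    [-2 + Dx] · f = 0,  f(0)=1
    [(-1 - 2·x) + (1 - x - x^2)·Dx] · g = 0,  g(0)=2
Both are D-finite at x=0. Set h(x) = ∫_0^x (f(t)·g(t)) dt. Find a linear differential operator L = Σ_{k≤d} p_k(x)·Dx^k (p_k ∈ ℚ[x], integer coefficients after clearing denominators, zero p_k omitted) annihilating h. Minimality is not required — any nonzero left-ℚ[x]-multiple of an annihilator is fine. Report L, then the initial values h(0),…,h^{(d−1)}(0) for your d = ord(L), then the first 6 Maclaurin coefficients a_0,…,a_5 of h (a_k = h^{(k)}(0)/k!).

L = (3 - 2·x^2)·Dx + (-1 + x + x^2)·Dx^2  (order 2).
h: a_k = 0, 2, 3, 4, 31/6, 34/5, …
ICs: h(0) = 0, h′(0) = 2.

f: a_k = 1, 2, 2, 4/3, 2/3, 4/15, …
g: a_k = 2, 2, 4, 6, 10, 16, …
f·g: L₀ = L_f ⊗_s L_g, ord ≤ 1·1.
∫: right-multiply L₀ by Dx.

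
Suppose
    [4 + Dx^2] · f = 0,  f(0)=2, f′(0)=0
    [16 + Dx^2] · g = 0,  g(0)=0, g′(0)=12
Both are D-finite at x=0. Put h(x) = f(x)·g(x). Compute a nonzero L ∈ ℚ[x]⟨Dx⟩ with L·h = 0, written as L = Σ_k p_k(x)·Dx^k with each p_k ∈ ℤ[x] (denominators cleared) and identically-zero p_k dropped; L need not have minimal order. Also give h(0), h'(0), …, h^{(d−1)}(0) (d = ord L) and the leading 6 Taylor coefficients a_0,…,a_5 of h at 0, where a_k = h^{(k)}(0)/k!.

L = 144 + 40·Dx^2 + Dx^4  (order 4).
h: a_k = 0, 24, 0, -112, 0, 976/5, …
ICs: h(0) = 0, h′(0) = 24, h′′(0) = 0, h′′′(0) = -672.

f: a_k = 2, 0, -4, 0, 4/3, 0, …
g: a_k = 0, 12, 0, -32, 0, 128/5, …
f·g: L₀ = L_f ⊗_s L_g, ord ≤ 2·2.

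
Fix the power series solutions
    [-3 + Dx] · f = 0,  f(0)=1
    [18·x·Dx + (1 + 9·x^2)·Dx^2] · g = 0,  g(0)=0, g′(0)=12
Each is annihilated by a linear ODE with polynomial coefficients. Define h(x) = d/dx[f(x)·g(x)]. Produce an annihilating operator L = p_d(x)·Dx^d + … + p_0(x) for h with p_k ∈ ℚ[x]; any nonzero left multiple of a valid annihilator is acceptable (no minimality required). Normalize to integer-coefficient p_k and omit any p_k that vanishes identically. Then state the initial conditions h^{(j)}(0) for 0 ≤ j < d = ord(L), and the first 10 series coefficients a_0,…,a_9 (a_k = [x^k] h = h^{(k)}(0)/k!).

f: a_k = 1, 3, 9/2, 9/2, 27/8, 81/40, 81/80, 243/560, 729/4480, 243/4480, …
g: a_k = 0, 12, 0, -36, 0, 972/5, 0, -8748/7, 0, 8748, …
h₀=f·g: eliminate ⇒ L₀, order ≤ 1·2.
h₀' ⇒ L via d/dx closure of L₀.
L = (9 + 135·x - 243·x^2 + 243·x^3) + (-54·x + 108·x^2 - 162·x^3)·Dx + (-1 + 3·x - 9·x^2 + 27·x^3)·Dx^2  (order 2).
h: a_k = 12, 72, 54, -216, 729/2, 2673, -67797/20, -164754/7, 7551711/224, 117594261/560, …
ICs: h(0) = 12, h′(0) = 72.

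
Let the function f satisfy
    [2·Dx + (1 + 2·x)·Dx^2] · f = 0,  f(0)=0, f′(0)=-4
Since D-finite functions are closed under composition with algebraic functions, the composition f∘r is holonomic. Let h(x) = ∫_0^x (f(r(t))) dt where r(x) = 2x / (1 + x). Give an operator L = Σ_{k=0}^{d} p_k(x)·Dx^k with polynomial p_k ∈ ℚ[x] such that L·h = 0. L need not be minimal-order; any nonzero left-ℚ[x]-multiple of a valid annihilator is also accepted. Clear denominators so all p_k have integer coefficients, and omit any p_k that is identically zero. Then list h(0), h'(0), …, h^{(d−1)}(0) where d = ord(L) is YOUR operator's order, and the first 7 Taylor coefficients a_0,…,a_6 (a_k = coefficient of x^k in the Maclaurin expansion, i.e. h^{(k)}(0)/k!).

L = (6 + 10·x)·Dx^2 + (1 + 6·x + 5·x^2)·Dx^3  (order 3).
h: a_k = 0, 0, -4, 8, -62/3, 312/5, -3124/15, …
ICs: h(0) = 0, h′(0) = 0, h′′(0) = -8.

f: a_k = 0, -4, 4, -16/3, 8, -64/5, 64/3, …
h₀=f(r): pull back L_f along r ⇒ L₀.
Integrate: L := L₀·Dx.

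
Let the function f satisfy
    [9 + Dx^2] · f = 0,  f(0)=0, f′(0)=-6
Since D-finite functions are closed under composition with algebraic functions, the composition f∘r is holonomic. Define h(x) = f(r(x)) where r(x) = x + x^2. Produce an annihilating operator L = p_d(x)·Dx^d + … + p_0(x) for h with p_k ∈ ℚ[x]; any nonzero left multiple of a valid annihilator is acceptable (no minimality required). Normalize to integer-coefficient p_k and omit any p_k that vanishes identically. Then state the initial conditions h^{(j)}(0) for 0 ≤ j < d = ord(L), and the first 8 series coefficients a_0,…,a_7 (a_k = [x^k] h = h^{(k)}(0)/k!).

L = (9 + 54·x + 108·x^2 + 72·x^3) - 2·Dx + (1 + 2·x)·Dx^2  (order 2).
h: a_k = 0, -6, -6, 9, 27, 459/20, -45/4, -11097/280, …
ICs: h(0) = 0, h′(0) = -6.

f: a_k = 0, -6, 0, 9, 0, -81/20, 0, 243/280, …
L₀ from L_f via x↦r, Dx↦r'^{-1}Dx.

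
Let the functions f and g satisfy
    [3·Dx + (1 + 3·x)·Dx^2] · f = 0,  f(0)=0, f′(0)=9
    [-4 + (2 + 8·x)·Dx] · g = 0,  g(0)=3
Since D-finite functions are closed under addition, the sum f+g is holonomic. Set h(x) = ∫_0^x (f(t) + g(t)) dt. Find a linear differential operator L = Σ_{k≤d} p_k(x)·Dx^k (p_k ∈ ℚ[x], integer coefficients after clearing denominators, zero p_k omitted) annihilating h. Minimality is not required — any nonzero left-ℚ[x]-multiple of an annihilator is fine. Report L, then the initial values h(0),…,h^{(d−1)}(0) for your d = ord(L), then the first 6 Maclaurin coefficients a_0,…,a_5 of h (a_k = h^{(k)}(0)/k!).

L = 36·x·Dx^2 + (6 + 72·x + 180·x^2)·Dx^3 + (1 + 13·x + 54·x^2 + 72·x^3)·Dx^4  (order 4).
h: a_k = 0, 3, 15/2, -13/2, 39/4, -363/20, …
ICs: h(0) = 0, h′(0) = 3, h′′(0) = 15, h′′′(0) = -39.

f: a_k = 0, 9, -27/2, 27, -243/4, 729/5, …
g: a_k = 3, 6, -6, 12, -30, 84, …
Sum ⇒ L₀ = lclm(L_f,L_g) in ℚ(x)⟨Dx⟩.
h=∫h₀ ⇒ L = L₀·Dx.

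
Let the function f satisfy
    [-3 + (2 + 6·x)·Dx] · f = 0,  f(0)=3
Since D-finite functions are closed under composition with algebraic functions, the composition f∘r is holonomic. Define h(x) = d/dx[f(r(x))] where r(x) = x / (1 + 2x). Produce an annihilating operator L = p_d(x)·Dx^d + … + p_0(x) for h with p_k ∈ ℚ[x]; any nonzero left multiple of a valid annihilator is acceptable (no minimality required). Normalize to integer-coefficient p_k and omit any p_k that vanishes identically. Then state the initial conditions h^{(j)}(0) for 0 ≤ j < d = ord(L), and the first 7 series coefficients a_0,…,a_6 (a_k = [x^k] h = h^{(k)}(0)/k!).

L = (-11 - 40·x) + (-2 - 14·x - 20·x^2)·Dx  (order 1).
h: a_k = 9/2, -99/4, 1755/16, -14895/32, 508635/256, -4432509/512, 78986943/2048, …
ICs: h(0) = 9/2.

f: a_k = 3, 9/2, -27/8, 81/16, -1215/128, 5103/256, -45927/1024, …
f∘r: x↦r, Dx↦Dx/r' in L_f ⇒ L₀.
h=h₀': d/dx-closure on L₀ ⇒ L.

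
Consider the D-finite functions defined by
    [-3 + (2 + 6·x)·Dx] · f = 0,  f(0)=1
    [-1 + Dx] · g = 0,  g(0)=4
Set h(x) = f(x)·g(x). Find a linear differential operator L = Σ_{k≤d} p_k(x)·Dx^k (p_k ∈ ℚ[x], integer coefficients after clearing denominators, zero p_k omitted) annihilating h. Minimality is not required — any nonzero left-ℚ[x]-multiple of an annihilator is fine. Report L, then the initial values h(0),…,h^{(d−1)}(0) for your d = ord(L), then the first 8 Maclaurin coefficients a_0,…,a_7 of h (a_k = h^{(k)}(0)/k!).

f: a_k = 1, 3/2, -9/8, 27/16, -405/128, 1701/256, -15309/1024, 72171/2048, …
g: a_k = 4, 4, 2, 2/3, 1/6, 1/30, 1/180, 1/1260, …
Product ⇒ symmetric product L₀, ord ≤ 1.
L = (-5 - 6·x) + (2 + 6·x)·Dx  (order 1).
h: a_k = 4, 10, 7/2, 71/12, -671/96, 16157/960, -88837/2304, 14933039/161280, …
ICs: h(0) = 4.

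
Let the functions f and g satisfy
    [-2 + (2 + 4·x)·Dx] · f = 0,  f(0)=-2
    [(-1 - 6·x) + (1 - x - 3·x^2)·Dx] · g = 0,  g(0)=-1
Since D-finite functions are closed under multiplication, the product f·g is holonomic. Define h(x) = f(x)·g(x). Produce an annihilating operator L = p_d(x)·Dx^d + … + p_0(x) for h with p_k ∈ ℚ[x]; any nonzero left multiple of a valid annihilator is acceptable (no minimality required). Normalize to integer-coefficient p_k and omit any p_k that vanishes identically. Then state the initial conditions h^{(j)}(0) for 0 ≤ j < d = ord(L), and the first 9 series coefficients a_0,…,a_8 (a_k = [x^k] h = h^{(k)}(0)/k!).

f: a_k = -2, -2, 1, -1, 5/4, -7/4, 21/8, -33/8, 429/64, …
g: a_k = -1, -1, -4, -7, -19, -40, -97, -217, -508, …
Product ⇒ symmetric product L₀, ord ≤ 1.
L = (2 + 7·x + 9·x^2) + (-1 - x + 5·x^2 + 6·x^3)·Dx  (order 1).
h: a_k = 2, 4, 9, 22, 191/4, 231/2, 2049/8, 2427/4, 87579/64, …
ICs: h(0) = 2.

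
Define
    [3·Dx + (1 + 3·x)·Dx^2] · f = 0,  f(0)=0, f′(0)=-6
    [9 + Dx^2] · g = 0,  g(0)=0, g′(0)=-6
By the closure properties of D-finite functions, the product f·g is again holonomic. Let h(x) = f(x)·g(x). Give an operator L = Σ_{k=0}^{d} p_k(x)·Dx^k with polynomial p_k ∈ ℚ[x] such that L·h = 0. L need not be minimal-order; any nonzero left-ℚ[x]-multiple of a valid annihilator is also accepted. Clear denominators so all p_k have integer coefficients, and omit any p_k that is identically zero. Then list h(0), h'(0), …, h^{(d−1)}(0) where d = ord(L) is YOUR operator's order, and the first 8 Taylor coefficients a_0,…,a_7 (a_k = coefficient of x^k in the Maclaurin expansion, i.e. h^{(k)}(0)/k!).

f: a_k = 0, -6, 9, -18, 81/2, -486/5, 243, -4374/7, …
g: a_k = 0, -6, 0, 9, 0, -81/20, 0, 243/280, …
Sym-product of L_f,L_g gives L₀ (≤ ord 4).
L = (-81 + 486·x + 4617·x^2 + 11664·x^3 + 8748·x^4) + (36 + 540·x + 1944·x^2 + 1944·x^3)·Dx + (180·x + 1134·x^2 + 2592·x^3 + 1944·x^4)·Dx^2 + (4 + 60·x + 216·x^2 + 216·x^3)·Dx^3 + (1 + 14·x + 69·x^2 + 144·x^3 + 108·x^4)·Dx^4  (order 4).
h: a_k = 0, 0, 36, -54, 54, -162, 891/2, -22599/20, …
ICs: h(0) = 0, h′(0) = 0, h′′(0) = 72, h′′′(0) = -324.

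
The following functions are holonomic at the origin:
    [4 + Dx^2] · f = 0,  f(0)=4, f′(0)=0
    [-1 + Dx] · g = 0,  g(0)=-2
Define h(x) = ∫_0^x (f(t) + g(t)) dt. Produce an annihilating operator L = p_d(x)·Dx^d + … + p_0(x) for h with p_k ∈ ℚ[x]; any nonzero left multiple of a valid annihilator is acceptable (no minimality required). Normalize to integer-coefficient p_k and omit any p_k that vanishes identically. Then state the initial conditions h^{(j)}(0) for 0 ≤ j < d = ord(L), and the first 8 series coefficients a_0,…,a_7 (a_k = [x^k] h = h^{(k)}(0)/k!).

f: a_k = 4, 0, -8, 0, 8/3, 0, -16/45, 0, …
g: a_k = -2, -2, -1, -1/3, -1/12, -1/60, -1/360, -1/2520, …
Sum ⇒ L₀ = lclm(L_f,L_g) in ℚ(x)⟨Dx⟩.
h=∫₀ˣh₀: take L = L₀·Dx.
L = -4·Dx + 4·Dx^2 - Dx^3 + Dx^4  (order 4).
h: a_k = 0, 2, -1, -3, -1/12, 31/60, -1/360, -43/840, …
ICs: h(0) = 0, h′(0) = 2, h′′(0) = -2, h′′′(0) = -18.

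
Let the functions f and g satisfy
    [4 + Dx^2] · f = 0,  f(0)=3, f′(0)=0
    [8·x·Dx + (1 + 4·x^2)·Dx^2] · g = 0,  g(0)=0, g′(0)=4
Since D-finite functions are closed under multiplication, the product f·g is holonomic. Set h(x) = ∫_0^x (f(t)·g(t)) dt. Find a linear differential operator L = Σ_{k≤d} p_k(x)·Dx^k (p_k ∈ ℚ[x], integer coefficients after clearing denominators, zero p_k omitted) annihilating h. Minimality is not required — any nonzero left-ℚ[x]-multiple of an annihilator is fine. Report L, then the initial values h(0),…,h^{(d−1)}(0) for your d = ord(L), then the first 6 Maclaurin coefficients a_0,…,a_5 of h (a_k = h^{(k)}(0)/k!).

L = (80 + 832·x^2 + 1408·x^4 + 2048·x^6 + 2048·x^8)·Dx + (96·x + 640·x^3 + 1536·x^5 + 2048·x^7)·Dx^2 + (24 + 256·x^2 + 576·x^4 + 1024·x^6 + 1024·x^8)·Dx^3 + (24·x + 160·x^3 + 384·x^5 + 512·x^7)·Dx^4 + (1 + 12·x^2 + 56·x^4 + 128·x^6 + 128·x^8)·Dx^5  (order 5).
h: a_k = 0, 0, 6, 0, -10, 0, …
ICs: h(0) = 0, h′(0) = 0, h′′(0) = 12, h′′′(0) = 0, h′′′′(0) = -240.

f: a_k = 3, 0, -6, 0, 2, 0, …
g: a_k = 0, 4, 0, -16/3, 0, 64/5, …
f·g: L₀ = L_f ⊗_s L_g, ord ≤ 2·2.
Integrate: L := L₀·Dx.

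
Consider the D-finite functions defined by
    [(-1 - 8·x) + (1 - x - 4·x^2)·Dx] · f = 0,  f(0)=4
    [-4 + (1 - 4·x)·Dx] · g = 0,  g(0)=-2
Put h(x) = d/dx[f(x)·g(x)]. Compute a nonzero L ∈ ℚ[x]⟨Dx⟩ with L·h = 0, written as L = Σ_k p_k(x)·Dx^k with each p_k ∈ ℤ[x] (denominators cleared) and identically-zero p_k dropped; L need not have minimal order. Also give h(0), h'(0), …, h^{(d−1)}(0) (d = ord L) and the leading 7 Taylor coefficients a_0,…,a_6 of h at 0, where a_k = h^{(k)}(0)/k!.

L = (50 - 96·x - 480·x^2 + 3072·x^4) + (-5 + 25·x + 48·x^2 - 320·x^3 + 768·x^5)·Dx  (order 1).
h: a_k = -40, -400, -2616, -14880, -77000, -378288, -1790040, …
ICs: h(0) = -40.

f: a_k = 4, 4, 20, 36, 116, 260, 724, …
g: a_k = -2, -8, -32, -128, -512, -2048, -8192, …
f·g: L₀ = L_f ⊗_s L_g, ord ≤ 1·1.
Derive L from L₀ (diff closure).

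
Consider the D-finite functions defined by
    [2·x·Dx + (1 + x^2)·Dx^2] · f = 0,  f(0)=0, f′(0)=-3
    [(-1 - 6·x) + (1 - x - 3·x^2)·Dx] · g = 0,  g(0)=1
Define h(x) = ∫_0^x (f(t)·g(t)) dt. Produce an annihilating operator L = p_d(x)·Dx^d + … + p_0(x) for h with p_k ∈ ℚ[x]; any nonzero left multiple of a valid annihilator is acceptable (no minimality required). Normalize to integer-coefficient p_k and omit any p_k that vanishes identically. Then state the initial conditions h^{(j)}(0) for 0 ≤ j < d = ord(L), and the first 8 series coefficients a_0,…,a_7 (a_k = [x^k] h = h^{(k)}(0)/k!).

L = (6 + 2·x + 18·x^2)·Dx + (2 + 10·x + 4·x^2 + 18·x^3)·Dx^2 + (-1 + x + 2·x^2 + x^3 + 3·x^4)·Dx^3  (order 3).
h: a_k = 0, 0, -3/2, -1, -11/4, -4, -134/15, -568/35, …
ICs: h(0) = 0, h′(0) = 0, h′′(0) = -3.

f: a_k = 0, -3, 0, 1, 0, -3/5, 0, 3/7, …
g: a_k = 1, 1, 4, 7, 19, 40, 97, 217, …
Sym-product of L_f,L_g gives L₀ (≤ ord 2).
h=∫h₀ ⇒ L = L₀·Dx.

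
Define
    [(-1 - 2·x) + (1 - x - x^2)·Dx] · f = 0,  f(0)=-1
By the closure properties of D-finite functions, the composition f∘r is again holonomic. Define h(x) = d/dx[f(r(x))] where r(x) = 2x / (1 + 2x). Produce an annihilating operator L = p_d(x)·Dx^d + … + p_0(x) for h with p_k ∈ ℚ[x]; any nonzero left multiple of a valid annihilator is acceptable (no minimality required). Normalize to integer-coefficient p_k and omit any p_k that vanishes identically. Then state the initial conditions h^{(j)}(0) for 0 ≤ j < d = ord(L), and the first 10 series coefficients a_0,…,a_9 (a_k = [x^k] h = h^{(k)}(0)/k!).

L = (4 + 24·x + 96·x^2 + 96·x^3) + (-1 - 10·x - 24·x^2 + 8·x^3 + 48·x^4)·Dx  (order 1).
h: a_k = -2, -8, 0, -64, 160, -768, 2688, -10240, 36864, -133120, …
ICs: h(0) = -2.

f: a_k = -1, -1, -2, -3, -5, -8, -13, -21, -34, -55, …
f∘r: x↦r, Dx↦Dx/r' in L_f ⇒ L₀.
Differentiate: ansatz ord ≤ ord L₀ ⇒ L.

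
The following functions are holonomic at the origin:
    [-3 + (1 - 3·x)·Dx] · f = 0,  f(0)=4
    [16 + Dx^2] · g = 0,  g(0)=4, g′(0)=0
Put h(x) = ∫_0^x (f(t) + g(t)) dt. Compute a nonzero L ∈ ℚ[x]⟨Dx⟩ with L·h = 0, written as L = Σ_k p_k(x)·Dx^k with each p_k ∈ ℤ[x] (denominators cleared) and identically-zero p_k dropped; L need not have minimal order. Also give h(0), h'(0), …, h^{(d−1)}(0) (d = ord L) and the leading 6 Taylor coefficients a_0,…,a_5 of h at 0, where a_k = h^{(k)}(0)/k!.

f: a_k = 4, 12, 36, 108, 324, 972, …
g: a_k = 4, 0, -32, 0, 128/3, 0, …
Sum ⇒ L₀ = lclm(L_f,L_g) in ℚ(x)⟨Dx⟩.
∫: right-multiply L₀ by Dx.
L = (1680 - 2304·x + 3456·x^2)·Dx + (-272 + 1584·x - 3456·x^2 + 3456·x^3)·Dx^2 + (105 - 144·x + 216·x^2)·Dx^3 + (-17 + 99·x - 216·x^2 + 216·x^3)·Dx^4  (order 4).
h: a_k = 0, 8, 6, 4/3, 27, 220/3, …
ICs: h(0) = 0, h′(0) = 8, h′′(0) = 12, h′′′(0) = 8.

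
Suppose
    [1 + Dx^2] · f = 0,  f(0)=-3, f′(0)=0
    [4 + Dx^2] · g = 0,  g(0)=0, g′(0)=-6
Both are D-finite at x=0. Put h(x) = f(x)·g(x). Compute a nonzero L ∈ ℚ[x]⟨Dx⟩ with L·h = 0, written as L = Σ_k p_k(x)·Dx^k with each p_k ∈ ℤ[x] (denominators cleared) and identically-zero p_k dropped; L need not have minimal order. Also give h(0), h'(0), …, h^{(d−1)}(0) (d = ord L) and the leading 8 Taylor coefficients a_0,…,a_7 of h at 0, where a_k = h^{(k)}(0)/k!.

L = 9 + 10·Dx^2 + Dx^4  (order 4).
h: a_k = 0, 18, 0, -21, 0, 183/20, 0, -547/280, …
ICs: h(0) = 0, h′(0) = 18, h′′(0) = 0, h′′′(0) = -126.

f: a_k = -3, 0, 3/2, 0, -1/8, 0, 1/240, 0, …
g: a_k = 0, -6, 0, 4, 0, -4/5, 0, 8/105, …
Sym-product of L_f,L_g gives L₀ (≤ ord 4).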